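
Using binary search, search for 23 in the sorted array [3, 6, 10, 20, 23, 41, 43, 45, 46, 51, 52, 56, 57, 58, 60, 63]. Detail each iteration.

Binary search for 23 in [3, 6, 10, 20, 23, 41, 43, 45, 46, 51, 52, 56, 57, 58, 60, 63]:

lo=0, hi=15, mid=7, arr[mid]=45 -> 45 > 23, search left half
lo=0, hi=6, mid=3, arr[mid]=20 -> 20 < 23, search right half
lo=4, hi=6, mid=5, arr[mid]=41 -> 41 > 23, search left half
lo=4, hi=4, mid=4, arr[mid]=23 -> Found target at index 4!

Binary search finds 23 at index 4 after 4 comparisons. The search repeatedly halves the search space by comparing with the middle element.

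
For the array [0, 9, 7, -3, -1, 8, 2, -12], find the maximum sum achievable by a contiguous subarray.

Using Kadane's algorithm on [0, 9, 7, -3, -1, 8, 2, -12]:

Scanning through the array:
Position 1 (value 9): max_ending_here = 9, max_so_far = 9
Position 2 (value 7): max_ending_here = 16, max_so_far = 16
Position 3 (value -3): max_ending_here = 13, max_so_far = 16
Position 4 (value -1): max_ending_here = 12, max_so_far = 16
Position 5 (value 8): max_ending_here = 20, max_so_far = 20
Position 6 (value 2): max_ending_here = 22, max_so_far = 22
Position 7 (value -12): max_ending_here = 10, max_so_far = 22

Maximum subarray: [0, 9, 7, -3, -1, 8, 2]
Maximum sum: 22

The maximum subarray is [0, 9, 7, -3, -1, 8, 2] with sum 22. This subarray runs from index 0 to index 6.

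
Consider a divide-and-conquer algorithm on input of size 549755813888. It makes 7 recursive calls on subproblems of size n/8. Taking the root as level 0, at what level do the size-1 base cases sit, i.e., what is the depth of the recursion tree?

For divide and conquer with division factor 8:

Problem sizes at each level:
Level 0: 549755813888
Level 1: 68719476736
Level 2: 8589934592
Level 3: 1073741824
Level 4: 134217728
Level 5: 16777216
Level 6: 2097152
Level 7: 262144
Level 8: 32768
Level 9: 4096
Level 10: 512
Level 11: 64
Level 12: 8
Level 13: 1

The root is level 0 and the size-1 base case is level 13 (the tree spans levels 0 through 13, i.e. 14 levels counting the root), so the depth is the number of divisions: log_8(549755813888) = 13

The recursion tree depth is log_8(549755813888) = 13. At each level, the problem size is divided by 8, so it takes 13 divisions to reduce to a base case of size 1. The algorithm makes 7 recursive calls at each level.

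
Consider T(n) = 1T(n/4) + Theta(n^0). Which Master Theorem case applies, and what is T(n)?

Master Theorem for T(n) = 1T(n/4) + O(n^0):

a = 1, b = 4, c = 0
log_b(a) = log_4(1) = 0.0000

Case 2: c = 0 = log_4(1) = 0.0000
T(n) = O(n^0 log n) = O(log n)

For T(n) = 1T(n/4) + O(n^0): log_4(1) = 0.0000. This is Case 2 of the Master Theorem (c = log_b(a), equal work at all levels), giving O(log n).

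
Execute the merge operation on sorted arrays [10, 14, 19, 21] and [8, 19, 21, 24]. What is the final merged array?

Merging process:

Compare 10 vs 8: take 8 from right. Merged: [8]
Compare 10 vs 19: take 10 from left. Merged: [8, 10]
Compare 14 vs 19: take 14 from left. Merged: [8, 10, 14]
Compare 19 vs 19: take 19 from left. Merged: [8, 10, 14, 19]
Compare 21 vs 19: take 19 from right. Merged: [8, 10, 14, 19, 19]
Compare 21 vs 21: take 21 from left. Merged: [8, 10, 14, 19, 19, 21]
Append remaining from right: [21, 24]. Merged: [8, 10, 14, 19, 19, 21, 21, 24]

Final merged array: [8, 10, 14, 19, 19, 21, 21, 24]
Total comparisons: 6

The merged array is [8, 10, 14, 19, 19, 21, 21, 24], requiring 6 comparisons. The merge step runs in O(n) time where n is the total number of elements.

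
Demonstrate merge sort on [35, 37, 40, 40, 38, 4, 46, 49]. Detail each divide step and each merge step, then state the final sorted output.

Merge sort trace:

Split: [35, 37, 40, 40, 38, 4, 46, 49] -> [35, 37, 40, 40] and [38, 4, 46, 49]
  Split: [35, 37, 40, 40] -> [35, 37] and [40, 40]
    Split: [35, 37] -> [35] and [37]
    Merge: [35] + [37] -> [35, 37]
    Split: [40, 40] -> [40] and [40]
    Merge: [40] + [40] -> [40, 40]
  Merge: [35, 37] + [40, 40] -> [35, 37, 40, 40]
  Split: [38, 4, 46, 49] -> [38, 4] and [46, 49]
    Split: [38, 4] -> [38] and [4]
    Merge: [38] + [4] -> [4, 38]
    Split: [46, 49] -> [46] and [49]
    Merge: [46] + [49] -> [46, 49]
  Merge: [4, 38] + [46, 49] -> [4, 38, 46, 49]
Merge: [35, 37, 40, 40] + [4, 38, 46, 49] -> [4, 35, 37, 38, 40, 40, 46, 49]

Final sorted array: [4, 35, 37, 38, 40, 40, 46, 49]

The merge sort proceeds by recursively splitting the array and merging sorted halves.
After all merges, the sorted array is [4, 35, 37, 38, 40, 40, 46, 49].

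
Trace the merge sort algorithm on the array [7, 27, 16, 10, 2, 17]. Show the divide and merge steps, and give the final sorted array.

Merge sort trace:

Split: [7, 27, 16, 10, 2, 17] -> [7, 27, 16] and [10, 2, 17]
  Split: [7, 27, 16] -> [7] and [27, 16]
    Split: [27, 16] -> [27] and [16]
    Merge: [27] + [16] -> [16, 27]
  Merge: [7] + [16, 27] -> [7, 16, 27]
  Split: [10, 2, 17] -> [10] and [2, 17]
    Split: [2, 17] -> [2] and [17]
    Merge: [2] + [17] -> [2, 17]
  Merge: [10] + [2, 17] -> [2, 10, 17]
Merge: [7, 16, 27] + [2, 10, 17] -> [2, 7, 10, 16, 17, 27]

Final sorted array: [2, 7, 10, 16, 17, 27]

The merge sort proceeds by recursively splitting the array and merging sorted halves.
After all merges, the sorted array is [2, 7, 10, 16, 17, 27].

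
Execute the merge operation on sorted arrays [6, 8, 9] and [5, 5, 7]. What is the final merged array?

Merging process:

Compare 6 vs 5: take 5 from right. Merged: [5]
Compare 6 vs 5: take 5 from right. Merged: [5, 5]
Compare 6 vs 7: take 6 from left. Merged: [5, 5, 6]
Compare 8 vs 7: take 7 from right. Merged: [5, 5, 6, 7]
Append remaining from left: [8, 9]. Merged: [5, 5, 6, 7, 8, 9]

Final merged array: [5, 5, 6, 7, 8, 9]
Total comparisons: 4

The merged array is [5, 5, 6, 7, 8, 9], requiring 4 comparisons. The merge step runs in O(n) time where n is the total number of elements.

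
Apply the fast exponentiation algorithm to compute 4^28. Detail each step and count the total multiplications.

Computing 4^28 by squaring (build up from 4^1; each line after the first costs one multiplication):

4^1 = 4
4^2 = (4^1)^2 = 4^2 = 16
4^3 = 4 * 4^2 = 4 * 16 = 64
4^6 = (4^3)^2 = 64^2 = 4096
4^7 = 4 * 4^6 = 4 * 4096 = 16384
4^14 = (4^7)^2 = 16384^2 = 268435456
4^28 = (4^14)^2 = 268435456^2 = 72057594037927936

Result: 72057594037927936
Multiplications needed: 6 (6 lines after 4^1)

4^28 = 72057594037927936. Using exponentiation by squaring, this requires 6 multiplications. The key idea: if the exponent is even, square the half-power; if odd, multiply by the base once.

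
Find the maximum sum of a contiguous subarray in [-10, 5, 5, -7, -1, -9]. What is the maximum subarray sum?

Using Kadane's algorithm on [-10, 5, 5, -7, -1, -9]:

Scanning through the array:
Position 1 (value 5): max_ending_here = 5, max_so_far = 5
Position 2 (value 5): max_ending_here = 10, max_so_far = 10
Position 3 (value -7): max_ending_here = 3, max_so_far = 10
Position 4 (value -1): max_ending_here = 2, max_so_far = 10
Position 5 (value -9): max_ending_here = -7, max_so_far = 10

Maximum subarray: [5, 5]
Maximum sum: 10

The maximum subarray is [5, 5] with sum 10. This subarray runs from index 1 to index 2.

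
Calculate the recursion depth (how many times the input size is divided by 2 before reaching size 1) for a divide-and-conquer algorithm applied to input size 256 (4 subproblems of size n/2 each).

For divide and conquer with division factor 2:

Problem sizes at each level:
Level 0: 256
Level 1: 128
Level 2: 64
Level 3: 32
Level 4: 16
Level 5: 8
Level 6: 4
Level 7: 2
Level 8: 1

The root is level 0 and the size-1 base case is level 8 (the tree spans levels 0 through 8, i.e. 9 levels counting the root), so the depth is the number of divisions: log_2(256) = 8

The recursion tree depth is log_2(256) = 8. At each level, the problem size is divided by 2, so it takes 8 divisions to reduce to a base case of size 1. The algorithm makes 4 recursive calls at each level.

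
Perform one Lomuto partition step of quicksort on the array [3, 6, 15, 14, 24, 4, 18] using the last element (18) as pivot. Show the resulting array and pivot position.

Lomuto partition with pivot = 18:

Initial array: [3, 6, 15, 14, 24, 4, 18]

arr[0]=3 <= 18: swap with position 0, array becomes [3, 6, 15, 14, 24, 4, 18]
arr[1]=6 <= 18: swap with position 1, array becomes [3, 6, 15, 14, 24, 4, 18]
arr[2]=15 <= 18: swap with position 2, array becomes [3, 6, 15, 14, 24, 4, 18]
arr[3]=14 <= 18: swap with position 3, array becomes [3, 6, 15, 14, 24, 4, 18]
arr[4]=24 > 18: no swap
arr[5]=4 <= 18: swap with position 4, array becomes [3, 6, 15, 14, 4, 24, 18]

Place pivot at position 5: [3, 6, 15, 14, 4, 18, 24]
Pivot position: 5

After partitioning with pivot 18, the array becomes [3, 6, 15, 14, 4, 18, 24]. The pivot is placed at index 5. All elements to the left of the pivot are <= 18, and all elements to the right are > 18.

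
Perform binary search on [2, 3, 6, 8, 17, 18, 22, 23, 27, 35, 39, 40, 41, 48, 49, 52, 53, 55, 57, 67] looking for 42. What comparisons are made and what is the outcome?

Binary search for 42 in [2, 3, 6, 8, 17, 18, 22, 23, 27, 35, 39, 40, 41, 48, 49, 52, 53, 55, 57, 67]:

lo=0, hi=19, mid=9, arr[mid]=35 -> 35 < 42, search right half
lo=10, hi=19, mid=14, arr[mid]=49 -> 49 > 42, search left half
lo=10, hi=13, mid=11, arr[mid]=40 -> 40 < 42, search right half
lo=12, hi=13, mid=12, arr[mid]=41 -> 41 < 42, search right half
lo=13, hi=13, mid=13, arr[mid]=48 -> 48 > 42, search left half
lo=13 > hi=12, target 42 not found

Binary search determines that 42 is not in the array after 5 comparisons. The search space was exhausted without finding the target.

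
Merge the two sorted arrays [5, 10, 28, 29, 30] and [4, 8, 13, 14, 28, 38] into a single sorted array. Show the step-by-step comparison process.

Merging process:

Compare 5 vs 4: take 4 from right. Merged: [4]
Compare 5 vs 8: take 5 from left. Merged: [4, 5]
Compare 10 vs 8: take 8 from right. Merged: [4, 5, 8]
Compare 10 vs 13: take 10 from left. Merged: [4, 5, 8, 10]
Compare 28 vs 13: take 13 from right. Merged: [4, 5, 8, 10, 13]
Compare 28 vs 14: take 14 from right. Merged: [4, 5, 8, 10, 13, 14]
Compare 28 vs 28: take 28 from left. Merged: [4, 5, 8, 10, 13, 14, 28]
Compare 29 vs 28: take 28 from right. Merged: [4, 5, 8, 10, 13, 14, 28, 28]
Compare 29 vs 38: take 29 from left. Merged: [4, 5, 8, 10, 13, 14, 28, 28, 29]
Compare 30 vs 38: take 30 from left. Merged: [4, 5, 8, 10, 13, 14, 28, 28, 29, 30]
Append remaining from right: [38]. Merged: [4, 5, 8, 10, 13, 14, 28, 28, 29, 30, 38]

Final merged array: [4, 5, 8, 10, 13, 14, 28, 28, 29, 30, 38]
Total comparisons: 10

The merged array is [4, 5, 8, 10, 13, 14, 28, 28, 29, 30, 38], requiring 10 comparisons. The merge step runs in O(n) time where n is the total number of elements.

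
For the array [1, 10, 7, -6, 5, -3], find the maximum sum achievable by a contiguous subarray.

Using Kadane's algorithm on [1, 10, 7, -6, 5, -3]:

Scanning through the array:
Position 1 (value 10): max_ending_here = 11, max_so_far = 11
Position 2 (value 7): max_ending_here = 18, max_so_far = 18
Position 3 (value -6): max_ending_here = 12, max_so_far = 18
Position 4 (value 5): max_ending_here = 17, max_so_far = 18
Position 5 (value -3): max_ending_here = 14, max_so_far = 18

Maximum subarray: [1, 10, 7]
Maximum sum: 18

The maximum subarray is [1, 10, 7] with sum 18. This subarray runs from index 0 to index 2.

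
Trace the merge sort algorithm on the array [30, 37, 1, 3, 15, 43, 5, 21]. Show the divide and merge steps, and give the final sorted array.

Merge sort trace:

Split: [30, 37, 1, 3, 15, 43, 5, 21] -> [30, 37, 1, 3] and [15, 43, 5, 21]
  Split: [30, 37, 1, 3] -> [30, 37] and [1, 3]
    Split: [30, 37] -> [30] and [37]
    Merge: [30] + [37] -> [30, 37]
    Split: [1, 3] -> [1] and [3]
    Merge: [1] + [3] -> [1, 3]
  Merge: [30, 37] + [1, 3] -> [1, 3, 30, 37]
  Split: [15, 43, 5, 21] -> [15, 43] and [5, 21]
    Split: [15, 43] -> [15] and [43]
    Merge: [15] + [43] -> [15, 43]
    Split: [5, 21] -> [5] and [21]
    Merge: [5] + [21] -> [5, 21]
  Merge: [15, 43] + [5, 21] -> [5, 15, 21, 43]
Merge: [1, 3, 30, 37] + [5, 15, 21, 43] -> [1, 3, 5, 15, 21, 30, 37, 43]

Final sorted array: [1, 3, 5, 15, 21, 30, 37, 43]

The merge sort proceeds by recursively splitting the array and merging sorted halves.
After all merges, the sorted array is [1, 3, 5, 15, 21, 30, 37, 43].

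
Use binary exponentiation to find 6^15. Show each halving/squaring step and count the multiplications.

Computing 6^15 by squaring (build up from 6^1; each line after the first costs one multiplication):

6^1 = 6
6^2 = (6^1)^2 = 6^2 = 36
6^3 = 6 * 6^2 = 6 * 36 = 216
6^6 = (6^3)^2 = 216^2 = 46656
6^7 = 6 * 6^6 = 6 * 46656 = 279936
6^14 = (6^7)^2 = 279936^2 = 78364164096
6^15 = 6 * 6^14 = 6 * 78364164096 = 470184984576

Result: 470184984576
Multiplications needed: 6 (6 lines after 6^1)

6^15 = 470184984576. Using exponentiation by squaring, this requires 6 multiplications. The key idea: if the exponent is even, square the half-power; if odd, multiply by the base once.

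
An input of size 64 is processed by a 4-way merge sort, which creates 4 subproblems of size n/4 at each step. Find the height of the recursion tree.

For divide and conquer with division factor 4:

Problem sizes at each level:
Level 0: 64
Level 1: 16
Level 2: 4
Level 3: 1

The root is level 0 and the size-1 base case is level 3 (the tree spans levels 0 through 3, i.e. 4 levels counting the root), so the depth is the number of divisions: log_4(64) = 3

The recursion tree depth is log_4(64) = 3. At each level, the problem size is divided by 4, so it takes 3 divisions to reduce to a base case of size 1. The algorithm makes 4 recursive calls at each level.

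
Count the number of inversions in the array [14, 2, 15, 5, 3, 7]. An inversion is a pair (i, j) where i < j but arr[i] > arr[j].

Finding inversions in [14, 2, 15, 5, 3, 7]:

(0, 1): arr[0]=14 > arr[1]=2
(0, 3): arr[0]=14 > arr[3]=5
(0, 4): arr[0]=14 > arr[4]=3
(0, 5): arr[0]=14 > arr[5]=7
(2, 3): arr[2]=15 > arr[3]=5
(2, 4): arr[2]=15 > arr[4]=3
(2, 5): arr[2]=15 > arr[5]=7
(3, 4): arr[3]=5 > arr[4]=3

Total inversions: 8

The array has 8 inversion(s): (0,1), (0,3), (0,4), (0,5), (2,3), (2,4), (2,5), (3,4). Each pair (i,j) satisfies i < j and arr[i] > arr[j].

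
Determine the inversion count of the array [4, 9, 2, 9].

Finding inversions in [4, 9, 2, 9]:

(0, 2): arr[0]=4 > arr[2]=2
(1, 2): arr[1]=9 > arr[2]=2

Total inversions: 2

The array has 2 inversion(s): (0,2), (1,2). Each pair (i,j) satisfies i < j and arr[i] > arr[j].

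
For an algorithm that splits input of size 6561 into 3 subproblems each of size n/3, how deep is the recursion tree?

For divide and conquer with division factor 3:

Problem sizes at each level:
Level 0: 6561
Level 1: 2187
Level 2: 729
Level 3: 243
Level 4: 81
Level 5: 27
Level 6: 9
Level 7: 3
Level 8: 1

The root is level 0 and the size-1 base case is level 8 (the tree spans levels 0 through 8, i.e. 9 levels counting the root), so the depth is the number of divisions: log_3(6561) = 8

The recursion tree depth is log_3(6561) = 8. At each level, the problem size is divided by 3, so it takes 8 divisions to reduce to a base case of size 1. The algorithm makes 3 recursive calls at each level.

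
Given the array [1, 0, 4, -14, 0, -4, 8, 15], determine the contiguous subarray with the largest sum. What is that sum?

Using Kadane's algorithm on [1, 0, 4, -14, 0, -4, 8, 15]:

Scanning through the array:
Position 1 (value 0): max_ending_here = 1, max_so_far = 1
Position 2 (value 4): max_ending_here = 5, max_so_far = 5
Position 3 (value -14): max_ending_here = -9, max_so_far = 5
Position 4 (value 0): max_ending_here = 0, max_so_far = 5
Position 5 (value -4): max_ending_here = -4, max_so_far = 5
Position 6 (value 8): max_ending_here = 8, max_so_far = 8
Position 7 (value 15): max_ending_here = 23, max_so_far = 23

Maximum subarray: [8, 15]
Maximum sum: 23

The maximum subarray is [8, 15] with sum 23. This subarray runs from index 6 to index 7.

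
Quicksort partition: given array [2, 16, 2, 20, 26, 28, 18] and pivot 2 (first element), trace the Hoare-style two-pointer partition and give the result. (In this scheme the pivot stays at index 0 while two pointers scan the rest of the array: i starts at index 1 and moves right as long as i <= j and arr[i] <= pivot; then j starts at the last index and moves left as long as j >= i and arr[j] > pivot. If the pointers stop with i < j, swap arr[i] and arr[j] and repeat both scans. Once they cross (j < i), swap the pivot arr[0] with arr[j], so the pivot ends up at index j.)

Hoare-style two-pointer partition with pivot = 2:

Initial array: [2, 16, 2, 20, 26, 28, 18]

Pointers start at i = 1, j = 6.
i stops at index 1 (arr[1]=16 > 2), j stops at index 2 (arr[2]=2 <= 2): swap arr[1] and arr[2], array becomes [2, 2, 16, 20, 26, 28, 18]
i ends at 2, j ends at 1: the pointers have crossed (j < i), so scanning stops.

Swap pivot arr[0] with arr[1] to place pivot at position 1: [2, 2, 16, 20, 26, 28, 18]
Pivot position: 1

After partitioning with pivot 2, the array becomes [2, 2, 16, 20, 26, 28, 18]. The pivot is placed at index 1. All elements to the left of the pivot are <= 2, and all elements to the right are > 2.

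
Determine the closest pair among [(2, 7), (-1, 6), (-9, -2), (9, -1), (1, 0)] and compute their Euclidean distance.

Computing all pairwise distances among 5 points:

d((2, 7), (-1, 6)) = 3.1623 <-- minimum
d((2, 7), (-9, -2)) = 14.2127
d((2, 7), (9, -1)) = 10.6301
d((2, 7), (1, 0)) = 7.0711
d((-1, 6), (-9, -2)) = 11.3137
d((-1, 6), (9, -1)) = 12.2066
d((-1, 6), (1, 0)) = 6.3246
d((-9, -2), (9, -1)) = 18.0278
d((-9, -2), (1, 0)) = 10.198
d((9, -1), (1, 0)) = 8.0623

Closest pair: (2, 7) and (-1, 6) with distance 3.1623

The closest pair is (2, 7) and (-1, 6) with Euclidean distance 3.1623. For 5 points, brute-force pairwise comparison is shown above. For large n, the divide-and-conquer algorithm (sort by x, recurse on halves, check the dividing strip) achieves O(n log n).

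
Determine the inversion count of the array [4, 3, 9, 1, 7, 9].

Finding inversions in [4, 3, 9, 1, 7, 9]:

(0, 1): arr[0]=4 > arr[1]=3
(0, 3): arr[0]=4 > arr[3]=1
(1, 3): arr[1]=3 > arr[3]=1
(2, 3): arr[2]=9 > arr[3]=1
(2, 4): arr[2]=9 > arr[4]=7

Total inversions: 5

The array has 5 inversion(s): (0,1), (0,3), (1,3), (2,3), (2,4). Each pair (i,j) satisfies i < j and arr[i] > arr[j].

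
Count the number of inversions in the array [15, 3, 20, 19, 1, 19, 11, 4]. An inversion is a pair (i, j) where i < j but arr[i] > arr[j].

Finding inversions in [15, 3, 20, 19, 1, 19, 11, 4]:

(0, 1): arr[0]=15 > arr[1]=3
(0, 4): arr[0]=15 > arr[4]=1
(0, 6): arr[0]=15 > arr[6]=11
(0, 7): arr[0]=15 > arr[7]=4
(1, 4): arr[1]=3 > arr[4]=1
(2, 3): arr[2]=20 > arr[3]=19
(2, 4): arr[2]=20 > arr[4]=1
(2, 5): arr[2]=20 > arr[5]=19
(2, 6): arr[2]=20 > arr[6]=11
(2, 7): arr[2]=20 > arr[7]=4
(3, 4): arr[3]=19 > arr[4]=1
(3, 6): arr[3]=19 > arr[6]=11
(3, 7): arr[3]=19 > arr[7]=4
(5, 6): arr[5]=19 > arr[6]=11
(5, 7): arr[5]=19 > arr[7]=4
(6, 7): arr[6]=11 > arr[7]=4

Total inversions: 16

The array has 16 inversion(s): (0,1), (0,4), (0,6), (0,7), (1,4), (2,3), (2,4), (2,5), (2,6), (2,7), (3,4), (3,6), (3,7), (5,6), (5,7), (6,7). Each pair (i,j) satisfies i < j and arr[i] > arr[j].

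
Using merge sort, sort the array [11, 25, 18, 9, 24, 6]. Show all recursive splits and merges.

Merge sort trace:

Split: [11, 25, 18, 9, 24, 6] -> [11, 25, 18] and [9, 24, 6]
  Split: [11, 25, 18] -> [11] and [25, 18]
    Split: [25, 18] -> [25] and [18]
    Merge: [25] + [18] -> [18, 25]
  Merge: [11] + [18, 25] -> [11, 18, 25]
  Split: [9, 24, 6] -> [9] and [24, 6]
    Split: [24, 6] -> [24] and [6]
    Merge: [24] + [6] -> [6, 24]
  Merge: [9] + [6, 24] -> [6, 9, 24]
Merge: [11, 18, 25] + [6, 9, 24] -> [6, 9, 11, 18, 24, 25]

Final sorted array: [6, 9, 11, 18, 24, 25]

The merge sort proceeds by recursively splitting the array and merging sorted halves.
After all merges, the sorted array is [6, 9, 11, 18, 24, 25].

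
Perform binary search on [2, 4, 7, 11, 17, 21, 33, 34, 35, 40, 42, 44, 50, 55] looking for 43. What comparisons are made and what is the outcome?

Binary search for 43 in [2, 4, 7, 11, 17, 21, 33, 34, 35, 40, 42, 44, 50, 55]:

lo=0, hi=13, mid=6, arr[mid]=33 -> 33 < 43, search right half
lo=7, hi=13, mid=10, arr[mid]=42 -> 42 < 43, search right half
lo=11, hi=13, mid=12, arr[mid]=50 -> 50 > 43, search left half
lo=11, hi=11, mid=11, arr[mid]=44 -> 44 > 43, search left half
lo=11 > hi=10, target 43 not found

Binary search determines that 43 is not in the array after 4 comparisons. The search space was exhausted without finding the target.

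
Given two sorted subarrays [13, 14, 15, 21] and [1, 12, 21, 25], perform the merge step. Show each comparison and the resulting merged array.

Merging process:

Compare 13 vs 1: take 1 from right. Merged: [1]
Compare 13 vs 12: take 12 from right. Merged: [1, 12]
Compare 13 vs 21: take 13 from left. Merged: [1, 12, 13]
Compare 14 vs 21: take 14 from left. Merged: [1, 12, 13, 14]
Compare 15 vs 21: take 15 from left. Merged: [1, 12, 13, 14, 15]
Compare 21 vs 21: take 21 from left. Merged: [1, 12, 13, 14, 15, 21]
Append remaining from right: [21, 25]. Merged: [1, 12, 13, 14, 15, 21, 21, 25]

Final merged array: [1, 12, 13, 14, 15, 21, 21, 25]
Total comparisons: 6

The merged array is [1, 12, 13, 14, 15, 21, 21, 25], requiring 6 comparisons. The merge step runs in O(n) time where n is the total number of elements.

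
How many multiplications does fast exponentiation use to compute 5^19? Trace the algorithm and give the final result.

Computing 5^19 by squaring (build up from 5^1; each line after the first costs one multiplication):

5^1 = 5
5^2 = (5^1)^2 = 5^2 = 25
5^4 = (5^2)^2 = 25^2 = 625
5^8 = (5^4)^2 = 625^2 = 390625
5^9 = 5 * 5^8 = 5 * 390625 = 1953125
5^18 = (5^9)^2 = 1953125^2 = 3814697265625
5^19 = 5 * 5^18 = 5 * 3814697265625 = 19073486328125

Result: 19073486328125
Multiplications needed: 6 (6 lines after 5^1)

5^19 = 19073486328125. Using exponentiation by squaring, this requires 6 multiplications. The key idea: if the exponent is even, square the half-power; if odd, multiply by the base once.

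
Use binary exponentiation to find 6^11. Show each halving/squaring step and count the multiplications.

Computing 6^11 by squaring (build up from 6^1; each line after the first costs one multiplication):

6^1 = 6
6^2 = (6^1)^2 = 6^2 = 36
6^4 = (6^2)^2 = 36^2 = 1296
6^5 = 6 * 6^4 = 6 * 1296 = 7776
6^10 = (6^5)^2 = 7776^2 = 60466176
6^11 = 6 * 6^10 = 6 * 60466176 = 362797056

Result: 362797056
Multiplications needed: 5 (5 lines after 6^1)

6^11 = 362797056. Using exponentiation by squaring, this requires 5 multiplications. The key idea: if the exponent is even, square the half-power; if odd, multiply by the base once.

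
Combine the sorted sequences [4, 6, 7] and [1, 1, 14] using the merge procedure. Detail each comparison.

Merging process:

Compare 4 vs 1: take 1 from right. Merged: [1]
Compare 4 vs 1: take 1 from right. Merged: [1, 1]
Compare 4 vs 14: take 4 from left. Merged: [1, 1, 4]
Compare 6 vs 14: take 6 from left. Merged: [1, 1, 4, 6]
Compare 7 vs 14: take 7 from left. Merged: [1, 1, 4, 6, 7]
Append remaining from right: [14]. Merged: [1, 1, 4, 6, 7, 14]

Final merged array: [1, 1, 4, 6, 7, 14]
Total comparisons: 5

The merged array is [1, 1, 4, 6, 7, 14], requiring 5 comparisons. The merge step runs in O(n) time where n is the total number of elements.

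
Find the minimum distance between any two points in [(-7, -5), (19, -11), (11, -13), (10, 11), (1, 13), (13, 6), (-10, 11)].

Computing all pairwise distances among 7 points:

d((-7, -5), (19, -11)) = 26.6833
d((-7, -5), (11, -13)) = 19.6977
d((-7, -5), (10, 11)) = 23.3452
d((-7, -5), (1, 13)) = 19.6977
d((-7, -5), (13, 6)) = 22.8254
d((-7, -5), (-10, 11)) = 16.2788
d((19, -11), (11, -13)) = 8.2462
d((19, -11), (10, 11)) = 23.7697
d((19, -11), (1, 13)) = 30.0
d((19, -11), (13, 6)) = 18.0278
d((19, -11), (-10, 11)) = 36.4005
d((11, -13), (10, 11)) = 24.0208
d((11, -13), (1, 13)) = 27.8568
d((11, -13), (13, 6)) = 19.105
d((11, -13), (-10, 11)) = 31.8904
d((10, 11), (1, 13)) = 9.2195
d((10, 11), (13, 6)) = 5.831 <-- minimum
d((10, 11), (-10, 11)) = 20.0
d((1, 13), (13, 6)) = 13.8924
d((1, 13), (-10, 11)) = 11.1803
d((13, 6), (-10, 11)) = 23.5372

Closest pair: (10, 11) and (13, 6) with distance 5.831

The closest pair is (10, 11) and (13, 6) with Euclidean distance 5.831. For 7 points, brute-force pairwise comparison is shown above. For large n, the divide-and-conquer algorithm (sort by x, recurse on halves, check the dividing strip) achieves O(n log n).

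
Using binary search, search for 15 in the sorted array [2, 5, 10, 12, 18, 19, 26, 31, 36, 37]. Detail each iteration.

Binary search for 15 in [2, 5, 10, 12, 18, 19, 26, 31, 36, 37]:

lo=0, hi=9, mid=4, arr[mid]=18 -> 18 > 15, search left half
lo=0, hi=3, mid=1, arr[mid]=5 -> 5 < 15, search right half
lo=2, hi=3, mid=2, arr[mid]=10 -> 10 < 15, search right half
lo=3, hi=3, mid=3, arr[mid]=12 -> 12 < 15, search right half
lo=4 > hi=3, target 15 not found

Binary search determines that 15 is not in the array after 4 comparisons. The search space was exhausted without finding the target.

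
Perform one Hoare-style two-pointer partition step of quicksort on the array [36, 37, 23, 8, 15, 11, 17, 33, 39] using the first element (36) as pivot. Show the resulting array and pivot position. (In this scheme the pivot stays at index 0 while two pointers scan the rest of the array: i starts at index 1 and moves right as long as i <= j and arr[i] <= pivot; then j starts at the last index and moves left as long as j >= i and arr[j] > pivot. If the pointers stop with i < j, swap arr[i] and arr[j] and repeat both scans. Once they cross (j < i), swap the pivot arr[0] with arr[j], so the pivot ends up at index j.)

Hoare-style two-pointer partition with pivot = 36:

Initial array: [36, 37, 23, 8, 15, 11, 17, 33, 39]

Pointers start at i = 1, j = 8.
i stops at index 1 (arr[1]=37 > 36), j stops at index 7 (arr[7]=33 <= 36): swap arr[1] and arr[7], array becomes [36, 33, 23, 8, 15, 11, 17, 37, 39]
i ends at 7, j ends at 6: the pointers have crossed (j < i), so scanning stops.

Swap pivot arr[0] with arr[6] to place pivot at position 6: [17, 33, 23, 8, 15, 11, 36, 37, 39]
Pivot position: 6

After partitioning with pivot 36, the array becomes [17, 33, 23, 8, 15, 11, 36, 37, 39]. The pivot is placed at index 6. All elements to the left of the pivot are <= 36, and all elements to the right are > 36.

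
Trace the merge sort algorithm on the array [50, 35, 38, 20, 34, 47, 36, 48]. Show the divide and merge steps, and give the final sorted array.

Merge sort trace:

Split: [50, 35, 38, 20, 34, 47, 36, 48] -> [50, 35, 38, 20] and [34, 47, 36, 48]
  Split: [50, 35, 38, 20] -> [50, 35] and [38, 20]
    Split: [50, 35] -> [50] and [35]
    Merge: [50] + [35] -> [35, 50]
    Split: [38, 20] -> [38] and [20]
    Merge: [38] + [20] -> [20, 38]
  Merge: [35, 50] + [20, 38] -> [20, 35, 38, 50]
  Split: [34, 47, 36, 48] -> [34, 47] and [36, 48]
    Split: [34, 47] -> [34] and [47]
    Merge: [34] + [47] -> [34, 47]
    Split: [36, 48] -> [36] and [48]
    Merge: [36] + [48] -> [36, 48]
  Merge: [34, 47] + [36, 48] -> [34, 36, 47, 48]
Merge: [20, 35, 38, 50] + [34, 36, 47, 48] -> [20, 34, 35, 36, 38, 47, 48, 50]

Final sorted array: [20, 34, 35, 36, 38, 47, 48, 50]

The merge sort proceeds by recursively splitting the array and merging sorted halves.
After all merges, the sorted array is [20, 34, 35, 36, 38, 47, 48, 50].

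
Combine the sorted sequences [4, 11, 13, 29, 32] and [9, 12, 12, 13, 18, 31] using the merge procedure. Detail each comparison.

Merging process:

Compare 4 vs 9: take 4 from left. Merged: [4]
Compare 11 vs 9: take 9 from right. Merged: [4, 9]
Compare 11 vs 12: take 11 from left. Merged: [4, 9, 11]
Compare 13 vs 12: take 12 from right. Merged: [4, 9, 11, 12]
Compare 13 vs 12: take 12 from right. Merged: [4, 9, 11, 12, 12]
Compare 13 vs 13: take 13 from left. Merged: [4, 9, 11, 12, 12, 13]
Compare 29 vs 13: take 13 from right. Merged: [4, 9, 11, 12, 12, 13, 13]
Compare 29 vs 18: take 18 from right. Merged: [4, 9, 11, 12, 12, 13, 13, 18]
Compare 29 vs 31: take 29 from left. Merged: [4, 9, 11, 12, 12, 13, 13, 18, 29]
Compare 32 vs 31: take 31 from right. Merged: [4, 9, 11, 12, 12, 13, 13, 18, 29, 31]
Append remaining from left: [32]. Merged: [4, 9, 11, 12, 12, 13, 13, 18, 29, 31, 32]

Final merged array: [4, 9, 11, 12, 12, 13, 13, 18, 29, 31, 32]
Total comparisons: 10

The merged array is [4, 9, 11, 12, 12, 13, 13, 18, 29, 31, 32], requiring 10 comparisons. The merge step runs in O(n) time where n is the total number of elements.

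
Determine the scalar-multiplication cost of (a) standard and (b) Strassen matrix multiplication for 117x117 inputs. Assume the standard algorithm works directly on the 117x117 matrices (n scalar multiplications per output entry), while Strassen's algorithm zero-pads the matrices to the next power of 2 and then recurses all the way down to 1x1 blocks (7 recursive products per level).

Matrix multiplication for 117x117 matrices:

Strassen's algorithm requires power-of-2 dimensions. Pad 117x117 to 128x128 (next power of 2).

Standard algorithm: 117^3 = 1601613 multiplications
Strassen's algorithm: 7^(log2(128)) = 7^7 = 823543 multiplications
Savings: 1601613 - 823543 = 778070 multiplications

Standard: 1601613 multiplications (117^3). Strassen: 823543 multiplications (7^7, after padding to 128x128). Strassen reduces 8 recursive multiplications to 7 at each level.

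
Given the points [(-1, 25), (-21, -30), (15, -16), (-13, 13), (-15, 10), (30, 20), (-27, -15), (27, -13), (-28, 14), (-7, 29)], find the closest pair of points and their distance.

Computing all pairwise distances among 10 points:

d((-1, 25), (-21, -30)) = 58.5235
d((-1, 25), (15, -16)) = 44.0114
d((-1, 25), (-13, 13)) = 16.9706
d((-1, 25), (-15, 10)) = 20.5183
d((-1, 25), (30, 20)) = 31.4006
d((-1, 25), (-27, -15)) = 47.7074
d((-1, 25), (27, -13)) = 47.2017
d((-1, 25), (-28, 14)) = 29.1548
d((-1, 25), (-7, 29)) = 7.2111
d((-21, -30), (15, -16)) = 38.6264
d((-21, -30), (-13, 13)) = 43.7379
d((-21, -30), (-15, 10)) = 40.4475
d((-21, -30), (30, 20)) = 71.4213
d((-21, -30), (-27, -15)) = 16.1555
d((-21, -30), (27, -13)) = 50.9215
d((-21, -30), (-28, 14)) = 44.5533
d((-21, -30), (-7, 29)) = 60.6383
d((15, -16), (-13, 13)) = 40.3113
d((15, -16), (-15, 10)) = 39.6989
d((15, -16), (30, 20)) = 39.0
d((15, -16), (-27, -15)) = 42.0119
d((15, -16), (27, -13)) = 12.3693
d((15, -16), (-28, 14)) = 52.4309
d((15, -16), (-7, 29)) = 50.0899
d((-13, 13), (-15, 10)) = 3.6056 <-- minimum
d((-13, 13), (30, 20)) = 43.566
d((-13, 13), (-27, -15)) = 31.305
d((-13, 13), (27, -13)) = 47.7074
d((-13, 13), (-28, 14)) = 15.0333
d((-13, 13), (-7, 29)) = 17.088
d((-15, 10), (30, 20)) = 46.0977
d((-15, 10), (-27, -15)) = 27.7308
d((-15, 10), (27, -13)) = 47.8853
d((-15, 10), (-28, 14)) = 13.6015
d((-15, 10), (-7, 29)) = 20.6155
d((30, 20), (-27, -15)) = 66.888
d((30, 20), (27, -13)) = 33.1361
d((30, 20), (-28, 14)) = 58.3095
d((30, 20), (-7, 29)) = 38.0789
d((-27, -15), (27, -13)) = 54.037
d((-27, -15), (-28, 14)) = 29.0172
d((-27, -15), (-7, 29)) = 48.3322
d((27, -13), (-28, 14)) = 61.2699
d((27, -13), (-7, 29)) = 54.037
d((-28, 14), (-7, 29)) = 25.807

Closest pair: (-13, 13) and (-15, 10) with distance 3.6056

The closest pair is (-13, 13) and (-15, 10) with Euclidean distance 3.6056. For 10 points, brute-force pairwise comparison is shown above. For large n, the divide-and-conquer algorithm (sort by x, recurse on halves, check the dividing strip) achieves O(n log n).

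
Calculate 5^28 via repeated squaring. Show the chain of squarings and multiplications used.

Computing 5^28 by squaring (build up from 5^1; each line after the first costs one multiplication):

5^1 = 5
5^2 = (5^1)^2 = 5^2 = 25
5^3 = 5 * 5^2 = 5 * 25 = 125
5^6 = (5^3)^2 = 125^2 = 15625
5^7 = 5 * 5^6 = 5 * 15625 = 78125
5^14 = (5^7)^2 = 78125^2 = 6103515625
5^28 = (5^14)^2 = 6103515625^2 = 37252902984619140625

Result: 37252902984619140625
Multiplications needed: 6 (6 lines after 5^1)

5^28 = 37252902984619140625. Using exponentiation by squaring, this requires 6 multiplications. The key idea: if the exponent is even, square the half-power; if odd, multiply by the base once.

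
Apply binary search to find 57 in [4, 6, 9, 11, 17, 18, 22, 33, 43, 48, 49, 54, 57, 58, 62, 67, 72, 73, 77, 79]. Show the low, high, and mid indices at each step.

Binary search for 57 in [4, 6, 9, 11, 17, 18, 22, 33, 43, 48, 49, 54, 57, 58, 62, 67, 72, 73, 77, 79]:

lo=0, hi=19, mid=9, arr[mid]=48 -> 48 < 57, search right half
lo=10, hi=19, mid=14, arr[mid]=62 -> 62 > 57, search left half
lo=10, hi=13, mid=11, arr[mid]=54 -> 54 < 57, search right half
lo=12, hi=13, mid=12, arr[mid]=57 -> Found target at index 12!

Binary search finds 57 at index 12 after 4 comparisons. The search repeatedly halves the search space by comparing with the middle element.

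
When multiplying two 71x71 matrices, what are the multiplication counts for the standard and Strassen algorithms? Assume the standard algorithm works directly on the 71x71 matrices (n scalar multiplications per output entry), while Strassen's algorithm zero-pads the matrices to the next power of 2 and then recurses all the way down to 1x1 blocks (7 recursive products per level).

Matrix multiplication for 71x71 matrices:

Strassen's algorithm requires power-of-2 dimensions. Pad 71x71 to 128x128 (next power of 2).

Standard algorithm: 71^3 = 357911 multiplications
Strassen's algorithm: 7^(log2(128)) = 7^7 = 823543 multiplications
Difference: 357911 - 823543 = -465632 (Strassen uses MORE here due to padding overhead — for small or just-over-power-of-2 n, padding can outweigh the per-level savings)

Standard: 357911 multiplications (71^3). Strassen: 823543 multiplications (7^7, after padding to 128x128). Strassen reduces 8 recursive multiplications to 7 at each level.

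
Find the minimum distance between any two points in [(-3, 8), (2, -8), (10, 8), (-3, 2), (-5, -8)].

Computing all pairwise distances among 5 points:

d((-3, 8), (2, -8)) = 16.7631
d((-3, 8), (10, 8)) = 13.0
d((-3, 8), (-3, 2)) = 6.0 <-- minimum
d((-3, 8), (-5, -8)) = 16.1245
d((2, -8), (10, 8)) = 17.8885
d((2, -8), (-3, 2)) = 11.1803
d((2, -8), (-5, -8)) = 7.0
d((10, 8), (-3, 2)) = 14.3178
d((10, 8), (-5, -8)) = 21.9317
d((-3, 2), (-5, -8)) = 10.198

Closest pair: (-3, 8) and (-3, 2) with distance 6.0

The closest pair is (-3, 8) and (-3, 2) with Euclidean distance 6.0. For 5 points, brute-force pairwise comparison is shown above. For large n, the divide-and-conquer algorithm (sort by x, recurse on halves, check the dividing strip) achieves O(n log n).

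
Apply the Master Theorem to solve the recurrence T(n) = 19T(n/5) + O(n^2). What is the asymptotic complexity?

Master Theorem for T(n) = 19T(n/5) + O(n^2):

a = 19, b = 5, c = 2
log_b(a) = log_5(19) = 1.8295

Case 3: c = 2 > log_5(19) = 1.8295
T(n) = O(n^2) = O(n^2)

For T(n) = 19T(n/5) + O(n^2): log_5(19) = 1.8295. This is Case 3 of the Master Theorem (c > log_b(a), work dominated by root), giving O(n^2).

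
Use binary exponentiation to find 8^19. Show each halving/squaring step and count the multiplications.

Computing 8^19 by squaring (build up from 8^1; each line after the first costs one multiplication):

8^1 = 8
8^2 = (8^1)^2 = 8^2 = 64
8^4 = (8^2)^2 = 64^2 = 4096
8^8 = (8^4)^2 = 4096^2 = 16777216
8^9 = 8 * 8^8 = 8 * 16777216 = 134217728
8^18 = (8^9)^2 = 134217728^2 = 18014398509481984
8^19 = 8 * 8^18 = 8 * 18014398509481984 = 144115188075855872

Result: 144115188075855872
Multiplications needed: 6 (6 lines after 8^1)

8^19 = 144115188075855872. Using exponentiation by squaring, this requires 6 multiplications. The key idea: if the exponent is even, square the half-power; if odd, multiply by the base once.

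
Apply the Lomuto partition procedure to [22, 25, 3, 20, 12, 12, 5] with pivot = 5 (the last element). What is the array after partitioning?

Lomuto partition with pivot = 5:

Initial array: [22, 25, 3, 20, 12, 12, 5]

arr[0]=22 > 5: no swap
arr[1]=25 > 5: no swap
arr[2]=3 <= 5: swap with position 0, array becomes [3, 25, 22, 20, 12, 12, 5]
arr[3]=20 > 5: no swap
arr[4]=12 > 5: no swap
arr[5]=12 > 5: no swap

Place pivot at position 1: [3, 5, 22, 20, 12, 12, 25]
Pivot position: 1

After partitioning with pivot 5, the array becomes [3, 5, 22, 20, 12, 12, 25]. The pivot is placed at index 1. All elements to the left of the pivot are <= 5, and all elements to the right are > 5.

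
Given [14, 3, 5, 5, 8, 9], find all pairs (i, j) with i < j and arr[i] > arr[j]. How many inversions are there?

Finding inversions in [14, 3, 5, 5, 8, 9]:

(0, 1): arr[0]=14 > arr[1]=3
(0, 2): arr[0]=14 > arr[2]=5
(0, 3): arr[0]=14 > arr[3]=5
(0, 4): arr[0]=14 > arr[4]=8
(0, 5): arr[0]=14 > arr[5]=9

Total inversions: 5

The array has 5 inversion(s): (0,1), (0,2), (0,3), (0,4), (0,5). Each pair (i,j) satisfies i < j and arr[i] > arr[j].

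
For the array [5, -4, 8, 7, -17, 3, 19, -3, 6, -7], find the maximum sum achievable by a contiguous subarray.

Using Kadane's algorithm on [5, -4, 8, 7, -17, 3, 19, -3, 6, -7]:

Scanning through the array:
Position 1 (value -4): max_ending_here = 1, max_so_far = 5
Position 2 (value 8): max_ending_here = 9, max_so_far = 9
Position 3 (value 7): max_ending_here = 16, max_so_far = 16
Position 4 (value -17): max_ending_here = -1, max_so_far = 16
Position 5 (value 3): max_ending_here = 3, max_so_far = 16
Position 6 (value 19): max_ending_here = 22, max_so_far = 22
Position 7 (value -3): max_ending_here = 19, max_so_far = 22
Position 8 (value 6): max_ending_here = 25, max_so_far = 25
Position 9 (value -7): max_ending_here = 18, max_so_far = 25

Maximum subarray: [3, 19, -3, 6]
Maximum sum: 25

The maximum subarray is [3, 19, -3, 6] with sum 25. This subarray runs from index 5 to index 8.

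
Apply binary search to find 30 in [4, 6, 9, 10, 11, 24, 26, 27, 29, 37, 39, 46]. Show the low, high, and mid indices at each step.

Binary search for 30 in [4, 6, 9, 10, 11, 24, 26, 27, 29, 37, 39, 46]:

lo=0, hi=11, mid=5, arr[mid]=24 -> 24 < 30, search right half
lo=6, hi=11, mid=8, arr[mid]=29 -> 29 < 30, search right half
lo=9, hi=11, mid=10, arr[mid]=39 -> 39 > 30, search left half
lo=9, hi=9, mid=9, arr[mid]=37 -> 37 > 30, search left half
lo=9 > hi=8, target 30 not found

Binary search determines that 30 is not in the array after 4 comparisons. The search space was exhausted without finding the target.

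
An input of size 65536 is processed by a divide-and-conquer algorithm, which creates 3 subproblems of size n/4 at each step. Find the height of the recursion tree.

For divide and conquer with division factor 4:

Problem sizes at each level:
Level 0: 65536
Level 1: 16384
Level 2: 4096
Level 3: 1024
Level 4: 256
Level 5: 64
Level 6: 16
Level 7: 4
Level 8: 1

The root is level 0 and the size-1 base case is level 8 (the tree spans levels 0 through 8, i.e. 9 levels counting the root), so the depth is the number of divisions: log_4(65536) = 8

The recursion tree depth is log_4(65536) = 8. At each level, the problem size is divided by 4, so it takes 8 divisions to reduce to a base case of size 1. The algorithm makes 3 recursive calls at each level.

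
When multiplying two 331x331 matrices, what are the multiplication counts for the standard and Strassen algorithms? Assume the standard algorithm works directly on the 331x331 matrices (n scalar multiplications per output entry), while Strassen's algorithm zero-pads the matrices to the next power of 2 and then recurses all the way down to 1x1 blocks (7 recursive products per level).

Matrix multiplication for 331x331 matrices:

Strassen's algorithm requires power-of-2 dimensions. Pad 331x331 to 512x512 (next power of 2).

Standard algorithm: 331^3 = 36264691 multiplications
Strassen's algorithm: 7^(log2(512)) = 7^9 = 40353607 multiplications
Difference: 36264691 - 40353607 = -4088916 (Strassen uses MORE here due to padding overhead — for small or just-over-power-of-2 n, padding can outweigh the per-level savings)

Standard: 36264691 multiplications (331^3). Strassen: 40353607 multiplications (7^9, after padding to 512x512). Strassen reduces 8 recursive multiplications to 7 at each level.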